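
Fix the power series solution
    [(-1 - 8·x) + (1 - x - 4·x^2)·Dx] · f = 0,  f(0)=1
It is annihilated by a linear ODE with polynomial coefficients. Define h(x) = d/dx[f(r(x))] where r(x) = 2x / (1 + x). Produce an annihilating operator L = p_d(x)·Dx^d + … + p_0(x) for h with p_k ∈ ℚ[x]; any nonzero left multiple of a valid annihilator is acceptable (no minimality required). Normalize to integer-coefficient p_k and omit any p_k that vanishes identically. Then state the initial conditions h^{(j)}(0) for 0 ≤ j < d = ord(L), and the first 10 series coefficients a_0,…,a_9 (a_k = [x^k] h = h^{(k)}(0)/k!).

f: a_k = 1, 1, 5, 9, 29, 65, 181, 441, 1165, 2929, …
Change of var in L_f (x↦r) gives L₀.
h₀' ⇒ L via d/dx closure of L₀.
L = (18 + 102·x + 918·x^2 + 578·x^3) + (-1 - 18·x + 306·x^3 + 289·x^4)·Dx  (order 1).
h: a_k = 2, 36, 102, 1224, 2890, 31212, 68782, 707472, 1503378, 15033780, …
ICs: h(0) = 2.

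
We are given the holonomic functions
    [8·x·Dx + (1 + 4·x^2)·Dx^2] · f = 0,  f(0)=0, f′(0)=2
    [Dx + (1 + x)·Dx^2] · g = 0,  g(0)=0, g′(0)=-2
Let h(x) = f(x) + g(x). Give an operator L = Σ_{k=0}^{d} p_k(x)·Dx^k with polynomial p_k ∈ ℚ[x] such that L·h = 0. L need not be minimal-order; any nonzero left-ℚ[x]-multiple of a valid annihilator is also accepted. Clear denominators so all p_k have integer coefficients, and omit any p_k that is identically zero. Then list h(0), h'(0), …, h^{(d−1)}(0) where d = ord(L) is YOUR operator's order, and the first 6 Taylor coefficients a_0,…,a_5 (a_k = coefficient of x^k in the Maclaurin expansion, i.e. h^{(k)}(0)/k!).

L = (-8 - 24·x + 96·x^2 + 32·x^3)·Dx + (-10 - 16·x + 72·x^2 + 192·x^3 + 64·x^4)·Dx^2 + (-1 + 7·x + 8·x^2 + 32·x^3 + 48·x^4 + 16·x^5)·Dx^3  (order 3).
h: a_k = 0, 0, 1, -10/3, 1/2, 6, …
ICs: h(0) = 0, h′(0) = 0, h′′(0) = 2.

f: a_k = 0, 2, 0, -8/3, 0, 32/5, …
g: a_k = 0, -2, 1, -2/3, 1/2, -2/5, …
h₀=f+g: left-lcm gives L₀, ord ≤ 4.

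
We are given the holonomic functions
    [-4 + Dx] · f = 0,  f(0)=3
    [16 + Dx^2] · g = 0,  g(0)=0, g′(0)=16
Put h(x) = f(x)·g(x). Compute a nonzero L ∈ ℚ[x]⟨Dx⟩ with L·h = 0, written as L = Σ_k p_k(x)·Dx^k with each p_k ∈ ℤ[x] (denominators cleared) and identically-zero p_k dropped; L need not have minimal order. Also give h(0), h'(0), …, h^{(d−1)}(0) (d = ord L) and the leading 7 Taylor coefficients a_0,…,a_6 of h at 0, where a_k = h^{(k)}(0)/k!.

L = 32 - 8·Dx + Dx^2  (order 2).
h: a_k = 0, 48, 192, 256, 0, -2048/5, -8192/15, …
ICs: h(0) = 0, h′(0) = 48.

f: a_k = 3, 12, 24, 32, 32, 128/5, 256/15, …
g: a_k = 0, 16, 0, -128/3, 0, 512/15, 0, …
Product ⇒ symmetric product L₀, ord ≤ 2.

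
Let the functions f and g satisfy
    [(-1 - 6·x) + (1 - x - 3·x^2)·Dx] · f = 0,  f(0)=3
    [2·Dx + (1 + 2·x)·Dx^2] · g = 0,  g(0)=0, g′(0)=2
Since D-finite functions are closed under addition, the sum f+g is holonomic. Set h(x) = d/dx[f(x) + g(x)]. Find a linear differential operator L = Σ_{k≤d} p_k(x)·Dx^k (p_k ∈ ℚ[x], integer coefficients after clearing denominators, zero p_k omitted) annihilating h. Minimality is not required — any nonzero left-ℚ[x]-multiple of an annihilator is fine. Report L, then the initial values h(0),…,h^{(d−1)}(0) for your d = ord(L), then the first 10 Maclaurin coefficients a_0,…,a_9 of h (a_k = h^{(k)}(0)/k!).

f: a_k = 3, 3, 12, 21, 57, 120, 291, 651, 1524, 3477, …
g: a_k = 0, 2, -2, 8/3, -4, 32/5, -32/3, 128/7, -32, 512/9, …
h₀=f+g: left-lcm gives L₀, ord ≤ 3.
Differentiate: ansatz ord ≤ ord L₀ ⇒ L.
L = (74 + 412·x + 948·x^2 + 864·x^3 + 648·x^4) + (17 + 212·x + 890·x^2 + 1644·x^3 + 1764·x^4 + 1080·x^5)·Dx + (-5 - 27·x - 33·x^2 + 68·x^3 + 276·x^4 + 396·x^5 + 216·x^6)·Dx^2  (order 2).
h: a_k = 5, 20, 71, 212, 632, 1682, 4685, 11936, 31805, 79466, …
ICs: h(0) = 5, h′(0) = 20.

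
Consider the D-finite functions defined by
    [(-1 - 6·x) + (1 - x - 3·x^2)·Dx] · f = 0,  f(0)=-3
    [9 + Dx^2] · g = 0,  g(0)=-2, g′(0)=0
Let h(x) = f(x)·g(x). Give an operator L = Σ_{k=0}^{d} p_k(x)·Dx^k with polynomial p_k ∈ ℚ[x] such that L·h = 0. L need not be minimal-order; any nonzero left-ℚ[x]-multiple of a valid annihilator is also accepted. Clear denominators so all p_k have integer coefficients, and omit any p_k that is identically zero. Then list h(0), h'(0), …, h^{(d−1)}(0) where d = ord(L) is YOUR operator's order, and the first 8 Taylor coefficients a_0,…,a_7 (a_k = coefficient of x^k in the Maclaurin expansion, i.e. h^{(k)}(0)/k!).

L = (-3 + 9·x + 27·x^2) + (2 + 12·x)·Dx + (-1 + x + 3·x^2)·Dx^2  (order 2).
h: a_k = 6, 6, -3, 15, 105/4, 285/4, 5757/40, 14307/40, …
ICs: h(0) = 6, h′(0) = 6.

f: a_k = -3, -3, -12, -21, -57, -120, -291, -651, …
g: a_k = -2, 0, 9, 0, -27/4, 0, 81/40, 0, …
Product ⇒ symmetric product L₀, ord ≤ 2.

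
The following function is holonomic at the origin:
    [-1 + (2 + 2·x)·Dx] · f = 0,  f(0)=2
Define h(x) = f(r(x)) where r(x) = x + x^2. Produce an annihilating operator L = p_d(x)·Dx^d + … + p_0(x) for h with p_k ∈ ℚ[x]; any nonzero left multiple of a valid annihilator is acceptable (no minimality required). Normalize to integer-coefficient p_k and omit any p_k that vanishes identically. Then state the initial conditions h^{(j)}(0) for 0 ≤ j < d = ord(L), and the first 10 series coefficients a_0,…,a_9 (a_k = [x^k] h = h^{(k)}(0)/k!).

f: a_k = 2, 1, -1/4, 1/8, -5/64, 7/128, -21/512, 33/1024, -429/16384, 715/32768, …
L₀ from L_f via x↦r, Dx↦r'^{-1}Dx.
L = (-1 - 2·x) + (2 + 2·x + 2·x^2)·Dx  (order 1).
h: a_k = 2, 1, 3/4, -3/8, 3/64, 15/128, -57/512, 21/1024, 867/16384, -1893/32768, …
ICs: h(0) = 2.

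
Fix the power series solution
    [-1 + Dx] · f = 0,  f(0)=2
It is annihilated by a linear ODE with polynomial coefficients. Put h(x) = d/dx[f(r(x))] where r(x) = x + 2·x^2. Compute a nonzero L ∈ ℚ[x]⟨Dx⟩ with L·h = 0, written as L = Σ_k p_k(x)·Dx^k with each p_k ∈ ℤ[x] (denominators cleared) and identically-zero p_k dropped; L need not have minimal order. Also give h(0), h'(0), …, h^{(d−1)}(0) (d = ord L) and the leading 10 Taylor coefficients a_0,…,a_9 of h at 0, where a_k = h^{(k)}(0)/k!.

L = (5 + 8·x + 16·x^2) + (-1 - 4·x)·Dx  (order 1).
h: a_k = 2, 10, 13, 73/3, 281/12, 1741/60, 1697/72, 57233/2520, 328753/20160, 2389141/181440, …
ICs: h(0) = 2.

f: a_k = 2, 2, 1, 1/3, 1/12, 1/60, 1/360, 1/2520, 1/20160, 1/181440, …
Change of var in L_f (x↦r) gives L₀.
Differentiate: ansatz ord ≤ ord L₀ ⇒ L.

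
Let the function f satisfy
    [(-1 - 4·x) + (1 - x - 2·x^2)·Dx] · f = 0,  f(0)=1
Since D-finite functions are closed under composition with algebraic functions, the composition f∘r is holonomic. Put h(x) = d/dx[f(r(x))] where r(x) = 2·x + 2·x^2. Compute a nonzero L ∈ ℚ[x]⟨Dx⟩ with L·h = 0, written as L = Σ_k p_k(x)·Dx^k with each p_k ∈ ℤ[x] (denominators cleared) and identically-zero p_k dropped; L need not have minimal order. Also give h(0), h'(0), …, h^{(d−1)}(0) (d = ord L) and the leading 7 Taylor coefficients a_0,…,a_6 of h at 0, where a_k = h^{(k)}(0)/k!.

L = (14 + 108·x + 444·x^2 + 1312·x^3 + 2256·x^4 + 1920·x^5 + 640·x^6) + (-1 - 8·x + 6·x^2 + 148·x^3 + 440·x^4 + 624·x^5 + 448·x^6 + 128·x^7)·Dx  (order 1).
h: a_k = 2, 28, 192, 1232, 7480, 43248, 243712, …
ICs: h(0) = 2.

f: a_k = 1, 1, 3, 5, 11, 21, 43, …
L₀ from L_f via x↦r, Dx↦r'^{-1}Dx.
Derive L from L₀ (diff closure).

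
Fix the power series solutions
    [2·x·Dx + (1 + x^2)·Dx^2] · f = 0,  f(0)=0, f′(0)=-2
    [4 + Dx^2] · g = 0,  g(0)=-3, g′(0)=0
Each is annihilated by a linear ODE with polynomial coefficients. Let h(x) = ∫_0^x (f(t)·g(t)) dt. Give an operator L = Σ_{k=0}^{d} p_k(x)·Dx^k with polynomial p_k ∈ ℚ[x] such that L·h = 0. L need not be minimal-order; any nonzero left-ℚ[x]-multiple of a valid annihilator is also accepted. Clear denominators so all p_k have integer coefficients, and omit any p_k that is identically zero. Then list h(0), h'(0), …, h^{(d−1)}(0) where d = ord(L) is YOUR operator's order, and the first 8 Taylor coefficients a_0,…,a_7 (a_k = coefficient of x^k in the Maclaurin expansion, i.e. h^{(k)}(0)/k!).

L = (160 + 464·x^2 + 464·x^4 + 256·x^6 + 64·x^8)·Dx + (96·x + 224·x^3 + 192·x^5 + 64·x^7)·Dx^2 + (60 + 188·x^2 + 216·x^4 + 128·x^6 + 32·x^8)·Dx^3 + (24·x + 56·x^3 + 48·x^5 + 16·x^7)·Dx^4 + (5 + 18·x^2 + 25·x^4 + 16·x^6 + 4·x^8)·Dx^5  (order 5).
h: a_k = 0, 0, 3, 0, -7/2, 0, 23/15, 0, …
ICs: h(0) = 0, h′(0) = 0, h′′(0) = 6, h′′′(0) = 0, h′′′′(0) = -84.

f: a_k = 0, -2, 0, 2/3, 0, -2/5, 0, 2/7, …
g: a_k = -3, 0, 6, 0, -2, 0, 4/15, 0, …
h₀=f·g: eliminate ⇒ L₀, order ≤ 2·2.
h=∫h₀ ⇒ L = L₀·Dx.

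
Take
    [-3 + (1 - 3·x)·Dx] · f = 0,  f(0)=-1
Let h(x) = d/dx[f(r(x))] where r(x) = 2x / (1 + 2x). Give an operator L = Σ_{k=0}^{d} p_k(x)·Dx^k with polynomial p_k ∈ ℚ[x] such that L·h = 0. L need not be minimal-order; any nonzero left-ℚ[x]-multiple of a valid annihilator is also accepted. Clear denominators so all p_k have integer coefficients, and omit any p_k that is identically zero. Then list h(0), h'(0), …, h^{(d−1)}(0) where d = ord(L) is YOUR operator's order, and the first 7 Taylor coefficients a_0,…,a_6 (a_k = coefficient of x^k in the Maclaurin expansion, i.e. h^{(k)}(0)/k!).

f: a_k = -1, -3, -9, -27, -81, -243, -729, …
Substitute x→r, Dx→(1/r')Dx; clear ⇒ L₀.
h=h₀': d/dx-closure on L₀ ⇒ L.
L = 8 + (-1 + 4·x)·Dx  (order 1).
h: a_k = -6, -48, -288, -1536, -7680, -36864, -172032, …
ICs: h(0) = -6.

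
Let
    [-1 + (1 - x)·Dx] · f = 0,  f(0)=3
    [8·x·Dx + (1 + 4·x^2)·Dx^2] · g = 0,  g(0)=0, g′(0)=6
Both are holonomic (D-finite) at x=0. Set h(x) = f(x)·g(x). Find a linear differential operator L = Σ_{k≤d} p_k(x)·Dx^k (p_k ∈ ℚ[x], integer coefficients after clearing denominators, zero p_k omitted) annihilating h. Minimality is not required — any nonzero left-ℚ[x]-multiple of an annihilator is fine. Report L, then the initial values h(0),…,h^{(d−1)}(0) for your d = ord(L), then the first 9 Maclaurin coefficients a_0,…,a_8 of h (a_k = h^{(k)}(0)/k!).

f: a_k = 3, 3, 3, 3, 3, 3, 3, 3, 3, …
g: a_k = 0, 6, 0, -8, 0, 96/5, 0, -384/7, 0, …
Product ⇒ symmetric product L₀, ord ≤ 2.
L = 8·x + (2 - 8·x + 16·x^2)·Dx + (-1 + x - 4·x^2 + 4·x^3)·Dx^2  (order 2).
h: a_k = 0, 18, 18, -6, -6, 258/5, 258/5, -3954/35, -3954/35, …
ICs: h(0) = 0, h′(0) = 18.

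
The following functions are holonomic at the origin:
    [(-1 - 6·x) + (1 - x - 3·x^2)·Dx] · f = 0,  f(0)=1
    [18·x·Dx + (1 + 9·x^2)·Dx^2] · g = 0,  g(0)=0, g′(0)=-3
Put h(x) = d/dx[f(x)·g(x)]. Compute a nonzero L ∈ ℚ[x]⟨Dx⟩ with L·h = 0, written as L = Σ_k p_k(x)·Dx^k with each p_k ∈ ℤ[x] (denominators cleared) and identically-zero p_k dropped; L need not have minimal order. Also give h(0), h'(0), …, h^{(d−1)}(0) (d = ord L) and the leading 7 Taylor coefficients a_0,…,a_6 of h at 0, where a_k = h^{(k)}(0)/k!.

f: a_k = 1, 1, 4, 7, 19, 40, 97, …
g: a_k = 0, -3, 0, 9, 0, -243/5, 0, …
Sym-product of L_f,L_g gives L₀ (≤ ord 2).
Differentiate: ansatz ord ≤ ord L₀ ⇒ L.
L = (-6 + 1134·x^2 + 1944·x^3 + 8748·x^4) + (6 + 42·x + 54·x^2 + 270·x^3 + 1944·x^4 + 5832·x^5)·Dx + (-1 - 2·x - 30·x^2 + 18·x^3 - 108·x^4 + 324·x^5 + 729·x^6)·Dx^2  (order 2).
h: a_k = -3, -6, -9, -48, -348, -3168/5, -69/5, …
ICs: h(0) = -3, h′(0) = -6.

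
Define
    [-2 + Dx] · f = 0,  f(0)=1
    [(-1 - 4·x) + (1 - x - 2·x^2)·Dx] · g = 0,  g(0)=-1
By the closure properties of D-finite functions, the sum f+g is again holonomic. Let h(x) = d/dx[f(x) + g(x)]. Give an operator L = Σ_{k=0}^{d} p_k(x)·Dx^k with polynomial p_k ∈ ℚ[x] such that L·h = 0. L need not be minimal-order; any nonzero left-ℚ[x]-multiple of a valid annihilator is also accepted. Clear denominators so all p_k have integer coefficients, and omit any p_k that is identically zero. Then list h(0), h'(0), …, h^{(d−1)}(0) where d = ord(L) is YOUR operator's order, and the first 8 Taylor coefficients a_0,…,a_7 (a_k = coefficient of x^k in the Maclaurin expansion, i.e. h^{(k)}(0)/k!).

L = (18 + 132·x + 144·x^2 + 288·x^3 + 96·x^4) + (-13 - 68·x - 94·x^2 - 112·x^3 + 40·x^4 + 32·x^5)·Dx + (2 + x + 11·x^2 - 16·x^3 - 44·x^4 - 16·x^5)·Dx^2  (order 2).
h: a_k = 1, -2, -11, -124/3, -311/3, -3862/15, -26767/45, -430904/315, …
ICs: h(0) = 1, h′(0) = -2.

f: a_k = 1, 2, 2, 4/3, 2/3, 4/15, 4/45, 8/315, …
g: a_k = -1, -1, -3, -5, -11, -21, -43, -85, …
Weyl lclm of L_f,L_g ⇒ L₀ (ord ≤ 2).
Differentiate: ansatz ord ≤ ord L₀ ⇒ L.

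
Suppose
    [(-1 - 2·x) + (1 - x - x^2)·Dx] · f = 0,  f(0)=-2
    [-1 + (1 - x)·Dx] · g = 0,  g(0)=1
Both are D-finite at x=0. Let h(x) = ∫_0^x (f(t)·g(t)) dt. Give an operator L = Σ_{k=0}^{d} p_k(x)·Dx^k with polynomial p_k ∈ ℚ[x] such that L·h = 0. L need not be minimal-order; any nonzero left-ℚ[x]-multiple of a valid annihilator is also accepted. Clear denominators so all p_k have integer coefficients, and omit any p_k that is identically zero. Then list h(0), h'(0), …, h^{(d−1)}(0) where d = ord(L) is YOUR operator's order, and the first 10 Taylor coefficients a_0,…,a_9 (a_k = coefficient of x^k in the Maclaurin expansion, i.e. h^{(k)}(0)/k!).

L = (-2 + 3·x^2)·Dx + (1 - 2·x + x^3)·Dx^2  (order 2).
h: a_k = 0, -2, -2, -8/3, -7/2, -24/5, -20/3, -66/7, -27/2, -176/9, …
ICs: h(0) = 0, h′(0) = -2.

f: a_k = -2, -2, -4, -6, -10, -16, -26, -42, -68, -110, …
g: a_k = 1, 1, 1, 1, 1, 1, 1, 1, 1, 1, …
f·g: L₀ = L_f ⊗_s L_g, ord ≤ 1·1.
h=∫₀ˣh₀: take L = L₀·Dx.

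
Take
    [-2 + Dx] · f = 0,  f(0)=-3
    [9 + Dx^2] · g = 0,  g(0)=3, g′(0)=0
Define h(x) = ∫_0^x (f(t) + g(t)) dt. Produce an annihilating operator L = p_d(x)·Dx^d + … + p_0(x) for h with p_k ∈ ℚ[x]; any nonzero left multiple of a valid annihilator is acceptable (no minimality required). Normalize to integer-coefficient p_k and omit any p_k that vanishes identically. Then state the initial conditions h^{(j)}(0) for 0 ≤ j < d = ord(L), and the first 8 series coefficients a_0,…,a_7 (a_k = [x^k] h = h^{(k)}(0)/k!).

L = -18·Dx + 9·Dx^2 - 2·Dx^3 + Dx^4  (order 4).
h: a_k = 0, 0, -3, -13/2, -1, 13/8, -2/15, -793/1680, …
ICs: h(0) = 0, h′(0) = 0, h′′(0) = -6, h′′′(0) = -39.

f: a_k = -3, -6, -6, -4, -2, -4/5, -4/15, -8/105, …
g: a_k = 3, 0, -27/2, 0, 81/8, 0, -243/80, 0, …
h₀=f+g: left-lcm gives L₀, ord ≤ 3.
h=∫₀ˣh₀: take L = L₀·Dx.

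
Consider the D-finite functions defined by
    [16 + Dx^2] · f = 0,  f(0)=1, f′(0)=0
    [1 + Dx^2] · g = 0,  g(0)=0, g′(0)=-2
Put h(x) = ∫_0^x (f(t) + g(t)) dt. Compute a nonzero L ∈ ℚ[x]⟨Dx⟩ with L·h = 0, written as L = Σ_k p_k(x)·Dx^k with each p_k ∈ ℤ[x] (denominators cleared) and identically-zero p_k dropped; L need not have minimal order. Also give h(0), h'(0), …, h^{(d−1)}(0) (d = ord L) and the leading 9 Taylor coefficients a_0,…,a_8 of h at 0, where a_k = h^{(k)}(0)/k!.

L = 16·Dx + 17·Dx^3 + Dx^5  (order 5).
h: a_k = 0, 1, -1, -8/3, 1/12, 32/15, -1/360, -256/315, 1/20160, …
ICs: h(0) = 0, h′(0) = 1, h′′(0) = -2, h′′′(0) = -16, h′′′′(0) = 2.

f: a_k = 1, 0, -8, 0, 32/3, 0, -256/45, 0, 512/315, …
g: a_k = 0, -2, 0, 1/3, 0, -1/60, 0, 1/2520, 0, …
Weyl lclm of L_f,L_g ⇒ L₀ (ord ≤ 4).
Integrate: L := L₀·Dx.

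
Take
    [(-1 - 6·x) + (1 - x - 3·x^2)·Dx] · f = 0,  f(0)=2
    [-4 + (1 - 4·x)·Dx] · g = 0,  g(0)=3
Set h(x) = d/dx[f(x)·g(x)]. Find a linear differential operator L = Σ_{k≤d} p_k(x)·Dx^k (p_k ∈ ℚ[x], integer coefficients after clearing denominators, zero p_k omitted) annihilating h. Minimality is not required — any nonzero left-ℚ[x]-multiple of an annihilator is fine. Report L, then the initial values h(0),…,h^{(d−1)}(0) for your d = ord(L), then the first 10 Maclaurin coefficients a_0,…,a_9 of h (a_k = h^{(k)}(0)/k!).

L = (48 - 102·x - 354·x^2 + 192·x^3 + 1728·x^4) + (-5 + 27·x + 21·x^2 - 238·x^3 + 60·x^4 + 432·x^5)·Dx  (order 1).
h: a_k = 30, 288, 1854, 10344, 52920, 257508, 1210818, 5559552, 25080570, 111630180, …
ICs: h(0) = 30.

f: a_k = 2, 2, 8, 14, 38, 80, 194, 434, 1016, 2318, …
g: a_k = 3, 12, 48, 192, 768, 3072, 12288, 49152, 196608, 786432, …
Product ⇒ symmetric product L₀, ord ≤ 1.
Derive L from L₀ (diff closure).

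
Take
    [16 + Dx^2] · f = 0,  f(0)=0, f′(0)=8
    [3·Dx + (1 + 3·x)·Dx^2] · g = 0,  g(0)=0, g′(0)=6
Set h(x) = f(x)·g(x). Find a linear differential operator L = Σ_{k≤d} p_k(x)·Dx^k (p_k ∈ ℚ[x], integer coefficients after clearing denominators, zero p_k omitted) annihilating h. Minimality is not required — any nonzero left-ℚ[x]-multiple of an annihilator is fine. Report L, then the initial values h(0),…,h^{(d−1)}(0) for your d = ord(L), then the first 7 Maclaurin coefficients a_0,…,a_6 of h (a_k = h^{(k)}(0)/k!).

f: a_k = 0, 8, 0, -64/3, 0, 256/15, 0, …
g: a_k = 0, 6, -9, 18, -81/2, 486/5, -243, …
L₀ := L_f ⊗_s L_g (sym. prod.), ord ≤ 4.
L = (2272 + 127488·x + 781056·x^2 + 1769472·x^3 + 1327104·x^4) + (4416 + 50112·x + 165888·x^2 + 165888·x^3)·Dx + (1022 + 19392·x + 102816·x^2 + 221184·x^3 + 165888·x^4)·Dx^2 + (276 + 3132·x + 10368·x^2 + 10368·x^3)·Dx^3 + (55 + 714·x + 3375·x^2 + 6912·x^3 + 5184·x^4)·Dx^4  (order 4).
h: a_k = 0, 0, 48, -72, 16, -132, 496, …
ICs: h(0) = 0, h′(0) = 0, h′′(0) = 96, h′′′(0) = -432.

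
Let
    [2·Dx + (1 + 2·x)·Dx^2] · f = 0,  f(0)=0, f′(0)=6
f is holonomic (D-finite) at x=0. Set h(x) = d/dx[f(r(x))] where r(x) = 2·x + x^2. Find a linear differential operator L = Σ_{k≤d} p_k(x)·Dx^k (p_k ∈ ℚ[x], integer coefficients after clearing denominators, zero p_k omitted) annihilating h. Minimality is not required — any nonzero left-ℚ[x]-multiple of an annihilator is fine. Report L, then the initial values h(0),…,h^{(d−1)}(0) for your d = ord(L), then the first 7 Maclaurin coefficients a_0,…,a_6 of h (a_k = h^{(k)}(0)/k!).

L = (3 + 4·x + 2·x^2) + (1 + 5·x + 6·x^2 + 2·x^3)·Dx  (order 1).
h: a_k = 12, -36, 120, -408, 1392, -4752, 16224, …
ICs: h(0) = 12.

f: a_k = 0, 6, -6, 8, -12, 96/5, -32, …
L₀ from L_f via x↦r, Dx↦r'^{-1}Dx.
Differentiate: ansatz ord ≤ ord L₀ ⇒ L.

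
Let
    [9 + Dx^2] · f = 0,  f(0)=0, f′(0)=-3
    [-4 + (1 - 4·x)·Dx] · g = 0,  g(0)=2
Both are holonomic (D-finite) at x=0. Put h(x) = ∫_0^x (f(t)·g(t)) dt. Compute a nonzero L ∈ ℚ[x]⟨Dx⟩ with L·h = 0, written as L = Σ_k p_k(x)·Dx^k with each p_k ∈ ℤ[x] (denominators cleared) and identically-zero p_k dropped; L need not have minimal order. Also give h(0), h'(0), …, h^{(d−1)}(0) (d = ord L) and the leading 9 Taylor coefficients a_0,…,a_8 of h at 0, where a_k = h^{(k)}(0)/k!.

f: a_k = 0, -3, 0, 9/2, 0, -81/40, 0, 243/560, 0, …
g: a_k = 2, 8, 32, 128, 512, 2048, 8192, 32768, 131072, …
f·g: L₀ = L_f ⊗_s L_g, ord ≤ 2·1.
h=∫h₀ ⇒ L = L₀·Dx.
L = (-9 + 36·x)·Dx + 8·Dx^2 + (-1 + 4·x)·Dx^3  (order 3).
h: a_k = 0, 0, -3, -8, -87/4, -348/5, -9307/40, -27921/35, -6254061/2240, …
ICs: h(0) = 0, h′(0) = 0, h′′(0) = -6.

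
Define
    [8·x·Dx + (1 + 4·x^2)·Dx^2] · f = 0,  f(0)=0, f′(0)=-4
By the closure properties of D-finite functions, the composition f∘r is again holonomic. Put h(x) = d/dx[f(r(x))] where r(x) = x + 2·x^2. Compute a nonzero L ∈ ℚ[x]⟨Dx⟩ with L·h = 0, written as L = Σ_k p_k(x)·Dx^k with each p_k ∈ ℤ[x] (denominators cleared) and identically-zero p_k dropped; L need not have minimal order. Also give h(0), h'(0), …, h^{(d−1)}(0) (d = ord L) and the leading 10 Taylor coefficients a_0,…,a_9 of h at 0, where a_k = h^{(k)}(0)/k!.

f: a_k = 0, -4, 0, 16/3, 0, -64/5, 0, 256/7, 0, -1024/9, …
f∘r: x↦r, Dx↦Dx/r' in L_f ⇒ L₀.
h=h₀': d/dx-closure on L₀ ⇒ L.
L = (-4 + 8·x + 64·x^2 + 192·x^3 + 192·x^4) + (1 + 4·x + 4·x^2 + 32·x^3 + 80·x^4 + 64·x^5)·Dx  (order 1).
h: a_k = -4, -16, 16, 128, 256, -512, -3328, -4096, 17408, 77824, …
ICs: h(0) = -4.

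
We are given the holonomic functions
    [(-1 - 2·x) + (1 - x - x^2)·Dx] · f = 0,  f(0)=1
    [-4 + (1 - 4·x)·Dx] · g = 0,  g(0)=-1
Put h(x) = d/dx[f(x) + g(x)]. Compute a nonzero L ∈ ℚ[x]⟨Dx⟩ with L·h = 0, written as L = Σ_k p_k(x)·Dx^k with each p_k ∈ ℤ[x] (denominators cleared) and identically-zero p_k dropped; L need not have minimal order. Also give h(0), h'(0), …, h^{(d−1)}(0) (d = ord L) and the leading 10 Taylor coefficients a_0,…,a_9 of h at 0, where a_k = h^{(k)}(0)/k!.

f: a_k = 1, 1, 2, 3, 5, 8, 13, 21, 34, 55, …
g: a_k = -1, -4, -16, -64, -256, -1024, -4096, -16384, -65536, -262144, …
Weyl lclm of L_f,L_g ⇒ L₀ (ord ≤ 2).
h=h₀': d/dx-closure on L₀ ⇒ L.
L = (120 + 192·x + 432·x^2 - 96·x^3 + 96·x^4) + (-39 - 48·x + 210·x^2 + 252·x^3 - 48·x^4 + 96·x^5)·Dx + (2 - x - 42·x^2 + 54·x^3 + 7·x^4 + 16·x^6)·Dx^2  (order 2).
h: a_k = -3, -28, -183, -1004, -5080, -24498, -114541, -524016, -2358801, -10484870, …
ICs: h(0) = -3, h′(0) = -28.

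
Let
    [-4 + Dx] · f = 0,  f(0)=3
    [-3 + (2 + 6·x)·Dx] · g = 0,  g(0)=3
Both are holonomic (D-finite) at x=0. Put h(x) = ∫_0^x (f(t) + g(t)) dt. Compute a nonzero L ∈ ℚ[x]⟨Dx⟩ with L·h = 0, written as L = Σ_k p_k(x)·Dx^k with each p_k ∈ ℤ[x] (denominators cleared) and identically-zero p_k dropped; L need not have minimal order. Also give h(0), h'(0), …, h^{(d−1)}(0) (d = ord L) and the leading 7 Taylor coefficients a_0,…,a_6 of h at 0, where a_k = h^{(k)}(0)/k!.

f: a_k = 3, 12, 24, 32, 32, 128/5, 256/15, …
g: a_k = 3, 9/2, -27/8, 81/16, -1215/128, 5103/256, -45927/1024, …
h₀=f+g: left-lcm gives L₀, ord ≤ 2.
h=∫₀ˣh₀: take L = L₀·Dx.
L = (132 + 288·x)·Dx + (-73 - 384·x - 576·x^2)·Dx^2 + (10 + 78·x + 144·x^2)·Dx^3  (order 3).
h: a_k = 0, 6, 33/4, 55/8, 593/64, 2881/640, 58283/7680, …
ICs: h(0) = 0, h′(0) = 6, h′′(0) = 33/2.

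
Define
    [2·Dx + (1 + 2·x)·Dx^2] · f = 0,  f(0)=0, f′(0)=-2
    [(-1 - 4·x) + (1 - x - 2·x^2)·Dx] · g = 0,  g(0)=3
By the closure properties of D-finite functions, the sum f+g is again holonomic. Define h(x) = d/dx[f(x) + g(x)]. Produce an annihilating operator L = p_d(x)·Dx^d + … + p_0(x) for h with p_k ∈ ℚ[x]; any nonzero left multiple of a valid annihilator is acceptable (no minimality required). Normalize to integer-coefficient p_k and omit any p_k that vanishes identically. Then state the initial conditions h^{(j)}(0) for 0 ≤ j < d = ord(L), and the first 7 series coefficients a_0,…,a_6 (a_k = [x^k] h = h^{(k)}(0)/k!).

f: a_k = 0, -2, 2, -8/3, 4, -32/5, 32/3, …
g: a_k = 3, 3, 9, 15, 33, 63, 129, …
Sum ⇒ L₀ = lclm(L_f,L_g) in ℚ(x)⟨Dx⟩.
Differentiate: ansatz ord ≤ ord L₀ ⇒ L.
L = (-54 - 228·x - 432·x^2 - 288·x^3 - 192·x^4) + (-11 - 124·x - 464·x^2 - 704·x^3 - 592·x^4 - 320·x^5)·Dx + (4 + 19·x + 17·x^2 - 42·x^3 - 116·x^4 - 136·x^5 - 64·x^6)·Dx^2  (order 2).
h: a_k = 1, 22, 37, 148, 283, 838, 1657, …
ICs: h(0) = 1, h′(0) = 22.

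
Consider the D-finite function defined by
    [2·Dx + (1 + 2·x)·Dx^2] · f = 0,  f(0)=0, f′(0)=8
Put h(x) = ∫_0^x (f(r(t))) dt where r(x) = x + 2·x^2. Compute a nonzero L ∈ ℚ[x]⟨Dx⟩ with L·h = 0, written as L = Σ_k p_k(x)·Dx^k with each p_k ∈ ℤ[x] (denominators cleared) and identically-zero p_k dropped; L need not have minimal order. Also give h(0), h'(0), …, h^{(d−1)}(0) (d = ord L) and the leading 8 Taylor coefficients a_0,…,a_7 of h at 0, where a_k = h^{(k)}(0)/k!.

L = (-2 + 8·x + 16·x^2)·Dx^2 + (1 + 6·x + 12·x^2 + 16·x^3)·Dx^3  (order 3).
h: a_k = 0, 0, 4, 8/3, -16/3, 16/5, 64/15, -256/21, …
ICs: h(0) = 0, h′(0) = 0, h′′(0) = 8.

f: a_k = 0, 8, -8, 32/3, -16, 128/5, -128/3, 512/7, …
f∘r: x↦r, Dx↦Dx/r' in L_f ⇒ L₀.
h=∫h₀ ⇒ L = L₀·Dx.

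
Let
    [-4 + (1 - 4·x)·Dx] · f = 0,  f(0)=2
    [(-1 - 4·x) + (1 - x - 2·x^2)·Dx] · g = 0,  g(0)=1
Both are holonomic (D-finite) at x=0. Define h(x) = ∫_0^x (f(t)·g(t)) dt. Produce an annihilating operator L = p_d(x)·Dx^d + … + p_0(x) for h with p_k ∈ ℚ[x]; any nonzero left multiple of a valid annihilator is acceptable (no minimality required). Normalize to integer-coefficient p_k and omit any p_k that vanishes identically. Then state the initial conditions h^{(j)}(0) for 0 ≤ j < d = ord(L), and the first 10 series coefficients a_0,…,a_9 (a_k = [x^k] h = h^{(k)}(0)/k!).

f: a_k = 2, 8, 32, 128, 512, 2048, 8192, 32768, 131072, 524288, …
g: a_k = 1, 1, 3, 5, 11, 21, 43, 85, 171, 341, …
h₀=f·g: eliminate ⇒ L₀, order ≤ 1·1.
Integrate: L := L₀·Dx.
L = (-5 + 4·x + 24·x^2)·Dx + (1 - 5·x + 2·x^2 + 8·x^3)·Dx^2  (order 2).
h: a_k = 0, 2, 5, 46/3, 97/2, 798/5, 539, 13022/7, 26129/4, 209374/9, …
ICs: h(0) = 0, h′(0) = 2.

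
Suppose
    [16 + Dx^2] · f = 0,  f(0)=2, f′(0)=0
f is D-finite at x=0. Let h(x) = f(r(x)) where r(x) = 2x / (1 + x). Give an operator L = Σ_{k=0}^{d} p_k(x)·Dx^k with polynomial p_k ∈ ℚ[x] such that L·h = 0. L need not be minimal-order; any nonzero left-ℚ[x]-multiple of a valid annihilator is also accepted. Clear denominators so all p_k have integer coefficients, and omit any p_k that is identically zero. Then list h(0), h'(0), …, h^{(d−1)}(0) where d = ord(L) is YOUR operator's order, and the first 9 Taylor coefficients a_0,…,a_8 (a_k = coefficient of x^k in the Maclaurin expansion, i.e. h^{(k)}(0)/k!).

f: a_k = 2, 0, -16, 0, 64/3, 0, -512/45, 0, 1024/315, …
L₀ from L_f via x↦r, Dx↦r'^{-1}Dx.
L = 64 + (2 + 6·x + 6·x^2 + 2·x^3)·Dx + (1 + 4·x + 6·x^2 + 4·x^3 + x^4)·Dx^2  (order 2).
h: a_k = 2, 0, -64, 128, 448/3, -3328/3, 106432/45, -10368/5, -932672/315, …
ICs: h(0) = 2, h′(0) = 0.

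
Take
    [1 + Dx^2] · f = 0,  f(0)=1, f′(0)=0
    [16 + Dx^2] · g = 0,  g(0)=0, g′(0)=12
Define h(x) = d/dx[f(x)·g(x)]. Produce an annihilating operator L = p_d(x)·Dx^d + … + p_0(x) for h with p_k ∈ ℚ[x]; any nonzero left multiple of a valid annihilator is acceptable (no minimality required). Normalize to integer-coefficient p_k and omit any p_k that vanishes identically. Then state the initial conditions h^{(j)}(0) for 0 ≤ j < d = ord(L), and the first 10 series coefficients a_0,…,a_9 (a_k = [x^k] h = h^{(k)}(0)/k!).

L = 225 + 34·Dx^2 + Dx^4  (order 4).
h: a_k = 12, 0, -114, 0, 421/2, 0, -10039/60, 0, 246601/3360, 0, …
ICs: h(0) = 12, h′(0) = 0, h′′(0) = -228, h′′′(0) = 0.

f: a_k = 1, 0, -1/2, 0, 1/24, 0, -1/720, 0, 1/40320, 0, …
g: a_k = 0, 12, 0, -32, 0, 128/5, 0, -1024/105, 0, 2048/945, …
h₀=f·g: eliminate ⇒ L₀, order ≤ 2·2.
h₀' ⇒ L via d/dx closure of L₀.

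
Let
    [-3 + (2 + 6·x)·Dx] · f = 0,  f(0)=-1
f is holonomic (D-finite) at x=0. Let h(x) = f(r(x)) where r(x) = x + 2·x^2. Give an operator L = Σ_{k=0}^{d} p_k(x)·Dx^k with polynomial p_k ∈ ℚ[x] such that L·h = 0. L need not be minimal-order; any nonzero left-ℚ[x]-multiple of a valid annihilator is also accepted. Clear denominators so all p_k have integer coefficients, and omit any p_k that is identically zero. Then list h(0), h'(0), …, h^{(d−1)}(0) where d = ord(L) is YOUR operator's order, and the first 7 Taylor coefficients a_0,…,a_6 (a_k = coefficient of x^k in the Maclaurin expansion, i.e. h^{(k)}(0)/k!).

L = (-3 - 12·x) + (2 + 6·x + 12·x^2)·Dx  (order 1).
h: a_k = -1, -3/2, -15/8, 45/16, -315/128, -405/256, 11205/1024, …
ICs: h(0) = -1.

f: a_k = -1, -3/2, 9/8, -27/16, 405/128, -1701/256, 15309/1024, …
Change of var in L_f (x↦r) gives L₀.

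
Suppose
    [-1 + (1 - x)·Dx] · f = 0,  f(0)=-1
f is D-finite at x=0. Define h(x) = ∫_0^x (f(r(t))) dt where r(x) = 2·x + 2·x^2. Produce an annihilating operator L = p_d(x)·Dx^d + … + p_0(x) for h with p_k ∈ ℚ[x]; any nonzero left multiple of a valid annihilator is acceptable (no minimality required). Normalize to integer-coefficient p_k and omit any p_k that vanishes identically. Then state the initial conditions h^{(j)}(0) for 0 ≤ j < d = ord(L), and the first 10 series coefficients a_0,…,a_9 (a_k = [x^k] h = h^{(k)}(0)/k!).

L = (2 + 4·x)·Dx + (-1 + 2·x + 2·x^2)·Dx^2  (order 2).
h: a_k = 0, -1, -1, -2, -4, -44/5, -20, -328/7, -112, -272, …
ICs: h(0) = 0, h′(0) = -1.

f: a_k = -1, -1, -1, -1, -1, -1, -1, -1, -1, -1, …
L₀ from L_f via x↦r, Dx↦r'^{-1}Dx.
∫: right-multiply L₀ by Dx.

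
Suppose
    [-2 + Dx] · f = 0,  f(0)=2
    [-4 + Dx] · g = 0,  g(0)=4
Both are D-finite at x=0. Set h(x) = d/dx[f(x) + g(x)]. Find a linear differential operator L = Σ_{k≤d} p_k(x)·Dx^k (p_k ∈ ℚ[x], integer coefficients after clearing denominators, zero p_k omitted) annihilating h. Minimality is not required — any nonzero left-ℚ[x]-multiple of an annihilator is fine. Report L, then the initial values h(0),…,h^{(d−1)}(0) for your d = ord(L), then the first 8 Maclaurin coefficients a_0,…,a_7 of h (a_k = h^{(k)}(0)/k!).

f: a_k = 2, 4, 4, 8/3, 4/3, 8/15, 8/45, 16/315, …
g: a_k = 4, 16, 32, 128/3, 128/3, 512/15, 1024/45, 4096/315, …
Weyl lclm of L_f,L_g ⇒ L₀ (ord ≤ 2).
Derive L from L₀ (diff closure).
L = 8 - 6·Dx + Dx^2  (order 2).
h: a_k = 20, 72, 136, 176, 520/3, 688/5, 4112/45, 1824/35, …
ICs: h(0) = 20, h′(0) = 72.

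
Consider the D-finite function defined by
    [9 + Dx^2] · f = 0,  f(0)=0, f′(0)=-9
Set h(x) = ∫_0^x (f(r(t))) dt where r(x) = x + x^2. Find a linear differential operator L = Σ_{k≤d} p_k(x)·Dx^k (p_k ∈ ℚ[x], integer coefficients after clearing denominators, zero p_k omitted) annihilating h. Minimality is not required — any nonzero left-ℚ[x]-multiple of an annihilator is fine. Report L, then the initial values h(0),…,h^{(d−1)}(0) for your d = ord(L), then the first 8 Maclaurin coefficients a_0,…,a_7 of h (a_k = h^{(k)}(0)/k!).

f: a_k = 0, -9, 0, 27/2, 0, -243/40, 0, 729/560, …
Substitute x→r, Dx→(1/r')Dx; clear ⇒ L₀.
∫: right-multiply L₀ by Dx.
L = (9 + 54·x + 108·x^2 + 72·x^3)·Dx - 2·Dx^2 + (1 + 2·x)·Dx^3  (order 3).
h: a_k = 0, 0, -9/2, -3, 27/8, 81/10, 459/80, -135/56, …
ICs: h(0) = 0, h′(0) = 0, h′′(0) = -9.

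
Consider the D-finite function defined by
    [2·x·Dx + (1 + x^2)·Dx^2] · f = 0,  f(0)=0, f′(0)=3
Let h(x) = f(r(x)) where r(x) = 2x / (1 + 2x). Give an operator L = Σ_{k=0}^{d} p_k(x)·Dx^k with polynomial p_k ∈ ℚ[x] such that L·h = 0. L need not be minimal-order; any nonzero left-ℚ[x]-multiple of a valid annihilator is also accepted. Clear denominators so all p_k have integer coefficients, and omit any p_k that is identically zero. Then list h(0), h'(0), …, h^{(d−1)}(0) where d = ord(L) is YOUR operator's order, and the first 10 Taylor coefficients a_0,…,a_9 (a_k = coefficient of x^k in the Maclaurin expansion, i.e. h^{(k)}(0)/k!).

f: a_k = 0, 3, 0, -1, 0, 3/5, 0, -3/7, 0, 1/3, …
Change of var in L_f (x↦r) gives L₀.
L = (4 + 16·x)·Dx + (1 + 4·x + 8·x^2)·Dx^2  (order 2).
h: a_k = 0, 6, -12, 16, 0, -384/5, 256, -3072/7, 0, 8192/3, …
ICs: h(0) = 0, h′(0) = 6.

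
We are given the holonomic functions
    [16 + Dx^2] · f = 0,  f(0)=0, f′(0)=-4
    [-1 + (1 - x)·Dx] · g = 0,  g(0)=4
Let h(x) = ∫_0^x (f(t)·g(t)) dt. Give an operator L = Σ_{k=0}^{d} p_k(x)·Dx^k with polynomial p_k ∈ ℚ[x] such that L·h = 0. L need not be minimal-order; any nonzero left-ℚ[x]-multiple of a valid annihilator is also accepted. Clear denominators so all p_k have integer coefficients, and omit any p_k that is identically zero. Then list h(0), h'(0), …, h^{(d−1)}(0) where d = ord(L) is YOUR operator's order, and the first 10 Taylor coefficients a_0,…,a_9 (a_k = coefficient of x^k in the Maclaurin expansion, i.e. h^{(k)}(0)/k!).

L = (-16 + 16·x)·Dx + 2·Dx^2 + (-1 + x)·Dx^3  (order 3).
h: a_k = 0, 0, -8, -16/3, 20/3, 16/3, -56/45, -16/15, 218/315, 1744/2835, …
ICs: h(0) = 0, h′(0) = 0, h′′(0) = -16.

f: a_k = 0, -4, 0, 32/3, 0, -128/15, 0, 1024/315, 0, -2048/2835, …
g: a_k = 4, 4, 4, 4, 4, 4, 4, 4, 4, 4, …
Sym-product of L_f,L_g gives L₀ (≤ ord 2).
h=∫h₀ ⇒ L = L₀·Dx.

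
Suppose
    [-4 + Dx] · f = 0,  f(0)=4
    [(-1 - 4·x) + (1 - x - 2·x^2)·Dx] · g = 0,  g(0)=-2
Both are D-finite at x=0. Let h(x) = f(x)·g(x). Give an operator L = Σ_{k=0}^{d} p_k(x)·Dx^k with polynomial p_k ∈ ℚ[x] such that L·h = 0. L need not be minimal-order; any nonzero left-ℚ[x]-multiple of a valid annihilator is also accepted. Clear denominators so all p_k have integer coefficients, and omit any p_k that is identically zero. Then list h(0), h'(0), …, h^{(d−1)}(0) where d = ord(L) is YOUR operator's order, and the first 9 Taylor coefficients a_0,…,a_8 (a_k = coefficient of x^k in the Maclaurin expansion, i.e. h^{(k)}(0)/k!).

f: a_k = 4, 16, 32, 128/3, 128/3, 512/15, 1024/45, 4096/315, 2048/315, …
g: a_k = -2, -2, -6, -10, -22, -42, -86, -170, -342, …
L₀ := L_f ⊗_s L_g (sym. prod.), ord ≤ 1.
L = (5 - 8·x^2) + (-1 + x + 2·x^2)·Dx  (order 1).
h: a_k = -8, -40, -120, -856/3, -1832/3, -6248/5, -22648/9, -317624/63, -353064/35, …
ICs: h(0) = -8.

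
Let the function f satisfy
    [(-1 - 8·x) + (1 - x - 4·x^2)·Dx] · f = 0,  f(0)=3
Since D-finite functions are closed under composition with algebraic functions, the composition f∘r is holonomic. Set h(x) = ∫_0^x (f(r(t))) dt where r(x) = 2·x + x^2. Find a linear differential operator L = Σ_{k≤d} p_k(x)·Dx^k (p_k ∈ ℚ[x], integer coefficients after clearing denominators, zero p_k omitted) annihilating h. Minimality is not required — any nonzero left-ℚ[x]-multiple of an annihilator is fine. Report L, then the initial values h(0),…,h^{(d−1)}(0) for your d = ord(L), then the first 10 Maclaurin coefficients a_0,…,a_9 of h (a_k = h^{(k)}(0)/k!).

f: a_k = 3, 3, 15, 27, 87, 195, 543, 1323, 3495, 8787, …
Change of var in L_f (x↦r) gives L₀.
∫: right-multiply L₀ by Dx.
L = (2 + 34·x + 48·x^2 + 16·x^3)·Dx + (-1 + 2·x + 17·x^2 + 16·x^3 + 4·x^4)·Dx^2  (order 2).
h: a_k = 0, 3, 3, 21, 69, 1731/5, 1531, 52467/7, 36237, 541877/3, …
ICs: h(0) = 0, h′(0) = 3.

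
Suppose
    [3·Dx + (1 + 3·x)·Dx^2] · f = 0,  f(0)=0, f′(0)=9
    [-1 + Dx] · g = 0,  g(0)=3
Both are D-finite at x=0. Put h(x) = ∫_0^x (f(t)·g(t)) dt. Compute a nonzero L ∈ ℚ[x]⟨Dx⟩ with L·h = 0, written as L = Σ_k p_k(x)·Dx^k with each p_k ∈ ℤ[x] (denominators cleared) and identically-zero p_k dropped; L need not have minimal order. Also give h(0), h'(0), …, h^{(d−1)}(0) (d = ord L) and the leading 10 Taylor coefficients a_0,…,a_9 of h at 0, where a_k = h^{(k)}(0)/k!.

L = (-2 + 3·x)·Dx + (1 - 6·x)·Dx^2 + (1 + 3·x)·Dx^3  (order 3).
h: a_k = 0, 0, 27/2, -9/2, 27/2, -117/5, 3867/80, -11763/112, 133683/560, -134669/240, …
ICs: h(0) = 0, h′(0) = 0, h′′(0) = 27.

f: a_k = 0, 9, -27/2, 27, -243/4, 729/5, -729/2, 6561/7, -19683/8, 6561, …
g: a_k = 3, 3, 3/2, 1/2, 1/8, 1/40, 1/240, 1/1680, 1/13440, 1/120960, …
Product ⇒ symmetric product L₀, ord ≤ 2.
h=∫₀ˣh₀: take L = L₀·Dx.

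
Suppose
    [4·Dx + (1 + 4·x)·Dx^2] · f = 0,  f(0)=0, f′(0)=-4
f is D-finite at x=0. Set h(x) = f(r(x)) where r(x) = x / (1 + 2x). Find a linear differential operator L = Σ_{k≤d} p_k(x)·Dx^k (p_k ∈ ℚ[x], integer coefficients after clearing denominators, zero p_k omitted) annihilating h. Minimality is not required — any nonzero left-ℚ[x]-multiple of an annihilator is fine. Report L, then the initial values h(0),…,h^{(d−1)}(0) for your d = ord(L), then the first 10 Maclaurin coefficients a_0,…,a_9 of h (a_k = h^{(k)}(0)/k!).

L = (8 + 24·x)·Dx + (1 + 8·x + 12·x^2)·Dx^2  (order 2).
h: a_k = 0, -4, 16, -208/3, 320, -7744/5, 23296/3, -279808/7, 209920, -10077184/9, …
ICs: h(0) = 0, h′(0) = -4.

f: a_k = 0, -4, 8, -64/3, 64, -1024/5, 2048/3, -16384/7, 8192, -262144/9, …
Substitute x→r, Dx→(1/r')Dx; clear ⇒ L₀.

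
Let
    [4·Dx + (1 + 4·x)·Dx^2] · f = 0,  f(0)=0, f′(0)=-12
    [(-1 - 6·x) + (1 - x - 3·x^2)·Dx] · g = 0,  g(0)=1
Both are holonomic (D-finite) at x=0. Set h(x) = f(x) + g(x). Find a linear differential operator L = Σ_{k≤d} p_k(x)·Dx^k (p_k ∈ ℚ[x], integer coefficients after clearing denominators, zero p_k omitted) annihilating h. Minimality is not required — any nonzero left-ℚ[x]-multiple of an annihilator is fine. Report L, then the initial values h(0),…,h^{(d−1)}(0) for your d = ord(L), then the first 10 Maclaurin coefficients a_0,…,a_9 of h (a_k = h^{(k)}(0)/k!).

f: a_k = 0, -12, 24, -64, 192, -3072/5, 2048, -49152/7, 24576, -262144/3, …
g: a_k = 1, 1, 4, 7, 19, 40, 97, 217, 508, 1159, …
f+g: L₀ = lclm(L_f,L_g), ord ≤ 2+1.
L = (-212 - 1072·x - 3144·x^2 - 2160·x^3 - 2592·x^4)·Dx + (-5 - 248·x - 1922·x^2 - 4308·x^3 - 4464·x^4 - 4320·x^5)·Dx^2 + (6 + 53·x + 108·x^2 - 110·x^3 - 519·x^4 - 1044·x^5 - 864·x^6)·Dx^3  (order 3).
h: a_k = 1, -11, 28, -57, 211, -2872/5, 2145, -47633/7, 25084, -258667/3, …
ICs: h(0) = 1, h′(0) = -11, h′′(0) = 56.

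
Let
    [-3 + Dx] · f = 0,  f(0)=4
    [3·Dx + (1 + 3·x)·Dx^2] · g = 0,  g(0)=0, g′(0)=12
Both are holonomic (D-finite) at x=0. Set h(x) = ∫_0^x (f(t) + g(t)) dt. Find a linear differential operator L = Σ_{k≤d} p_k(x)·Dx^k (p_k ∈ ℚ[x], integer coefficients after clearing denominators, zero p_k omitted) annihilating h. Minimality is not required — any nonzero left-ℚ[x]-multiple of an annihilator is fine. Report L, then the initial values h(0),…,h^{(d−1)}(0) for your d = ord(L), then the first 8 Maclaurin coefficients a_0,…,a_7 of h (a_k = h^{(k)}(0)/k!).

L = (-27 - 27·x)·Dx^2 + (3 - 18·x - 27·x^2)·Dx^3 + (2 + 9·x + 9·x^2)·Dx^4  (order 4).
h: a_k = 0, 4, 12, 0, 27/2, -27/2, 135/4, -1377/20, …
ICs: h(0) = 0, h′(0) = 4, h′′(0) = 24, h′′′(0) = 0.

f: a_k = 4, 12, 18, 18, 27/2, 81/10, 81/20, 243/140, …
g: a_k = 0, 12, -18, 36, -81, 972/5, -486, 8748/7, …
f+g: L₀ = lclm(L_f,L_g), ord ≤ 1+2.
∫: right-multiply L₀ by Dx.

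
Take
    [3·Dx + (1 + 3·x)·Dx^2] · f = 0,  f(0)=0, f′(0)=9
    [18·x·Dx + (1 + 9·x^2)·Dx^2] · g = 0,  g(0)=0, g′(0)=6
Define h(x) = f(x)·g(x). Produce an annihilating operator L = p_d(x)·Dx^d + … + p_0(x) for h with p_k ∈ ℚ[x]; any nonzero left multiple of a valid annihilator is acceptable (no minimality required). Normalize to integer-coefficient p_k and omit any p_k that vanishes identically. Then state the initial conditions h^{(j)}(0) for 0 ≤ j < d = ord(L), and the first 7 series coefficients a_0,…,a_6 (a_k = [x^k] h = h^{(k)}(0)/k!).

f: a_k = 0, 9, -27/2, 27, -243/4, 729/5, -729/2, …
g: a_k = 0, 6, 0, -18, 0, 486/5, 0, …
Product ⇒ symmetric product L₀, ord ≤ 4.
L = (648 + 3564·x + 19440·x^2 + 113724·x^3 + 262440·x^4 + 341172·x^5 + 236196·x^7)·Dx + (162 + 3348·x + 24948·x^2 + 117612·x^3 + 396576·x^4 + 813564·x^5 + 918540·x^6 + 236196·x^7 + 826686·x^8)·Dx^2 + (36 + 576·x + 5184·x^2 + 25272·x^3 + 87480·x^4 + 227448·x^5 + 419904·x^6 + 472392·x^7 + 236196·x^8 + 472392·x^9)·Dx^3 + (5 + 54·x + 333·x^2 + 1512·x^3 + 5346·x^4 + 14580·x^5 + 30618·x^6 + 52488·x^7 + 59049·x^8 + 39366·x^9 + 59049·x^10)·Dx^4  (order 4).
h: a_k = 0, 0, 54, -81, 0, -243/2, 6318/5, …
ICs: h(0) = 0, h′(0) = 0, h′′(0) = 108, h′′′(0) = -486.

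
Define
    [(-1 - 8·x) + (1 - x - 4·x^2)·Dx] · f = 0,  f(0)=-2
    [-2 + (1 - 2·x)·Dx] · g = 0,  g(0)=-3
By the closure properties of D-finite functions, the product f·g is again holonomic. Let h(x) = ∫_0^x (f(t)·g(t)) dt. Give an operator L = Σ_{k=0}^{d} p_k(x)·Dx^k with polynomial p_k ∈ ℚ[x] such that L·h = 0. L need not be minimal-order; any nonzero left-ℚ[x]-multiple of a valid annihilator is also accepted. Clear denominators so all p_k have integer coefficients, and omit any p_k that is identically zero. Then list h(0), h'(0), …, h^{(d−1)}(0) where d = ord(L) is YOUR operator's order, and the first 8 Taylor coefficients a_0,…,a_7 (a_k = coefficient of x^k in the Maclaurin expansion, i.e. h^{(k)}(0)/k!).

f: a_k = -2, -2, -10, -18, -58, -130, -362, -882, …
g: a_k = -3, -6, -12, -24, -48, -96, -192, -384, …
L₀ := L_f ⊗_s L_g (sym. prod.), ord ≤ 1.
Integrate: L := L₀·Dx.
L = (-3 - 4·x + 24·x^2)·Dx + (1 - 3·x - 2·x^2 + 8·x^3)·Dx^2  (order 2).
h: a_k = 0, 6, 9, 22, 93/2, 546/5, 247, 4050/7, …
ICs: h(0) = 0, h′(0) = 6.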